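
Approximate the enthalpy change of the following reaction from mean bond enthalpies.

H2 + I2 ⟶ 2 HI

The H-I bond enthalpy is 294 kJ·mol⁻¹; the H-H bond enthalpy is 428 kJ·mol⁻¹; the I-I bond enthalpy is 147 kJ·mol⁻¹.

ΔH ≈ −13 kJ

Bonds broken (reactants):
  H-H: 1 × 428 = 428
  I-I: 1 × 147 = 147
  Σ(broken) = 575 kJ
Bonds formed (products):
  H-I: 2 × 294 = 588
  Σ(formed) = 588 kJ
ΔH = Σ(broken) − Σ(formed) = 575 − 588 = −13 kJ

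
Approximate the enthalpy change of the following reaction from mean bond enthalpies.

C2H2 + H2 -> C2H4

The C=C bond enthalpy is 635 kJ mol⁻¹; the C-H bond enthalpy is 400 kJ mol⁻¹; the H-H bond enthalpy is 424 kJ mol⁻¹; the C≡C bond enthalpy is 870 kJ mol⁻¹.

ΔH ≈ −141 kJ

Bonds broken (reactants):
  C≡C: 1 × 870 = 870
  C-H: 2 × 400 = 800
  H-H: 1 × 424 = 424
  Σ(broken) = 2094 kJ
Bonds formed (products):
  C-H: 4 × 400 = 1600
  C=C: 1 × 635 = 635
  Σ(formed) = 2235 kJ
ΔH = Σ(broken) − Σ(formed) = 2094 − 2235 = −141 kJ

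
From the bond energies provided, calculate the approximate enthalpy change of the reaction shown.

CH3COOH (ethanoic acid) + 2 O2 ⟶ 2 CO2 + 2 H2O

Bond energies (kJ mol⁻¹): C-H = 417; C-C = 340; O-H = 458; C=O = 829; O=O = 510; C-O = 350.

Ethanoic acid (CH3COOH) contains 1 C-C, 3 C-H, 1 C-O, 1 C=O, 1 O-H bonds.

Bonds broken (reactants):
  C-C: 1 × 340 = 340
  C-H: 3 × 417 = 1251
  C-O: 1 × 350 = 350
  C=O: 1 × 829 = 829
  O-H: 1 × 458 = 458
  O=O: 2 × 510 = 1020
  Σ(broken) = 4248 kJ
Bonds formed (products):
  C=O: 4 × 829 = 3316
  O-H: 4 × 458 = 1832
  Σ(formed) = 5148 kJ
ΔH = Σ(broken) − Σ(formed) = 4248 − 5148 = −900 kJ

ΔH ≈ −900 kJ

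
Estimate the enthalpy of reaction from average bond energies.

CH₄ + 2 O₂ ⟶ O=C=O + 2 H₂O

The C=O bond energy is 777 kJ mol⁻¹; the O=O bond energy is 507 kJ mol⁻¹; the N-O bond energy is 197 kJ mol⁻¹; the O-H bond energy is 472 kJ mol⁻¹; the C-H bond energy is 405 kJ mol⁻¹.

ΔH ≈ −808 kJ

Bonds broken (reactants):
  C-H: 4 × 405 = 1620
  O=O: 2 × 507 = 1014
  Σ(broken) = 2634 kJ
Bonds formed (products):
  C=O: 2 × 777 = 1554
  O-H: 4 × 472 = 1888
  Σ(formed) = 3442 kJ
ΔH = Σ(broken) − Σ(formed) = 2634 − 3442 = −808 kJ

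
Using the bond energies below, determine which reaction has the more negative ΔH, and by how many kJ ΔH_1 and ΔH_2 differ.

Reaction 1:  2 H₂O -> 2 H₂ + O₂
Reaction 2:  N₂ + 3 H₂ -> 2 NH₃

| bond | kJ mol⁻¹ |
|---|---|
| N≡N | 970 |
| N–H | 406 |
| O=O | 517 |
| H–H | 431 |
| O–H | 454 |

Reaction 2, by 610 kJ

Reaction 1:
  Bonds broken (reactants):
    O–H: 4 × 454 = 1816
    Σ(broken) = 1816 kJ
  Bonds formed (products):
    H–H: 2 × 431 = 862
    O=O: 1 × 517 = 517
    Σ(formed) = 1379 kJ
  ΔH_1 = 1816 − 1379 = +437 kJ
Reaction 2:
  Bonds broken (reactants):
    H–H: 3 × 431 = 1293
    N≡N: 1 × 970 = 970
    Σ(broken) = 2263 kJ
  Bonds formed (products):
    N–H: 6 × 406 = 2436
    Σ(formed) = 2436 kJ
  ΔH_2 = 2263 − 2436 = −173 kJ
ΔH_1 − ΔH_2 = +610 kJ, so reaction 2 has the more negative ΔH; |ΔH_1 − ΔH_2| = 610 kJ.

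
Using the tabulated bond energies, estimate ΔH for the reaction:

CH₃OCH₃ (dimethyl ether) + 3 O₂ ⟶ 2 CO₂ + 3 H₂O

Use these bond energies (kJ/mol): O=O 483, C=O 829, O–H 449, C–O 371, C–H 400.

ΔH ≈ −1419 kJ

Bonds broken (reactants):
  C–H: 6 × 400 = 2400
  C–O: 2 × 371 = 742
  O=O: 3 × 483 = 1449
  Σ(broken) = 4591 kJ
Bonds formed (products):
  C=O: 4 × 829 = 3316
  O–H: 6 × 449 = 2694
  Σ(formed) = 6010 kJ
ΔH = Σ(broken) − Σ(formed) = 4591 − 6010 = −1419 kJ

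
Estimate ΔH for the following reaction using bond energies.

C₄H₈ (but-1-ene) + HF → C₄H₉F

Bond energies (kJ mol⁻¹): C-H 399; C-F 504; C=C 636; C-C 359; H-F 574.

Bonds broken (reactants):
  C-C: 2 × 359 = 718
  C-H: 8 × 399 = 3192
  C=C: 1 × 636 = 636
  H-F: 1 × 574 = 574
  Σ(broken) = 5120 kJ
Bonds formed (products):
  C-C: 3 × 359 = 1077
  C-F: 1 × 504 = 504
  C-H: 9 × 399 = 3591
  Σ(formed) = 5172 kJ
ΔH = Σ(broken) − Σ(formed) = 5120 − 5172 = −52 kJ

ΔH ≈ −52 kJ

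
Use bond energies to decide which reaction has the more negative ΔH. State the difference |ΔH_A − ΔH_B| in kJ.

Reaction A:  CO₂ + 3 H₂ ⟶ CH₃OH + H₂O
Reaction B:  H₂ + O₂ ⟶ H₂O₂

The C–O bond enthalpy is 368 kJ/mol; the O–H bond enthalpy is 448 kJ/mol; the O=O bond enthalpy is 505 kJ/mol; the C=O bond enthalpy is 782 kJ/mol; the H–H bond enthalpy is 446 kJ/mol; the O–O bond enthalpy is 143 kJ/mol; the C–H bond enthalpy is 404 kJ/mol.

Reaction A:
  Bonds broken (reactants):
    C=O: 2 × 782 = 1564
    H–H: 3 × 446 = 1338
    Σ(broken) = 2902 kJ
  Bonds formed (products):
    C–H: 3 × 404 = 1212
    C–O: 1 × 368 = 368
    O–H: 3 × 448 = 1344
    Σ(formed) = 2924 kJ
  ΔH_A = 2902 − 2924 = −22 kJ
Reaction B:
  Bonds broken (reactants):
    H–H: 1 × 446 = 446
    O=O: 1 × 505 = 505
    Σ(broken) = 951 kJ
  Bonds formed (products):
    O–H: 2 × 448 = 896
    O–O: 1 × 143 = 143
    Σ(formed) = 1039 kJ
  ΔH_B = 951 − 1039 = −88 kJ
ΔH_A − ΔH_B = +66 kJ, so reaction B has the more negative ΔH; |ΔH_A − ΔH_B| = 66 kJ.

Reaction B, by 66 kJ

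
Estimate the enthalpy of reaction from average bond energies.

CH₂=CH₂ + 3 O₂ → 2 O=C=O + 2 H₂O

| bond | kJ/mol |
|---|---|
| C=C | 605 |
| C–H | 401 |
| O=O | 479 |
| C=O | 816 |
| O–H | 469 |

Bonds broken (reactants):
  C–H: 4 × 401 = 1604
  C=C: 1 × 605 = 605
  O=O: 3 × 479 = 1437
  Σ(broken) = 3646 kJ
Bonds formed (products):
  C=O: 4 × 816 = 3264
  O–H: 4 × 469 = 1876
  Σ(formed) = 5140 kJ
ΔH = Σ(broken) − Σ(formed) = 3646 − 5140 = −1494 kJ

ΔH ≈ −1494 kJ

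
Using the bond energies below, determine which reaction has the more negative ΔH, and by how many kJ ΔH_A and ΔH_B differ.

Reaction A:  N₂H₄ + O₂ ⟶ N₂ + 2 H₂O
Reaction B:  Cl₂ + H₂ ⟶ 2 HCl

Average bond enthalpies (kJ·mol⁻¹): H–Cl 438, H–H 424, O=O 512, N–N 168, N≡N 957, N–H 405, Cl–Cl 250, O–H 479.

Reaction A, by 371 kJ

Reaction A:
  Bonds broken (reactants):
    N–H: 4 × 405 = 1620
    N–N: 1 × 168 = 168
    O=O: 1 × 512 = 512
    Σ(broken) = 2300 kJ
  Bonds formed (products):
    N≡N: 1 × 957 = 957
    O–H: 4 × 479 = 1916
    Σ(formed) = 2873 kJ
  ΔH_A = 2300 − 2873 = −573 kJ
Reaction B:
  Bonds broken (reactants):
    Cl–Cl: 1 × 250 = 250
    H–H: 1 × 424 = 424
    Σ(broken) = 674 kJ
  Bonds formed (products):
    H–Cl: 2 × 438 = 876
    Σ(formed) = 876 kJ
  ΔH_B = 674 − 876 = −202 kJ
ΔH_A − ΔH_B = −371 kJ, so reaction A has the more negative ΔH; |ΔH_A − ΔH_B| = 371 kJ.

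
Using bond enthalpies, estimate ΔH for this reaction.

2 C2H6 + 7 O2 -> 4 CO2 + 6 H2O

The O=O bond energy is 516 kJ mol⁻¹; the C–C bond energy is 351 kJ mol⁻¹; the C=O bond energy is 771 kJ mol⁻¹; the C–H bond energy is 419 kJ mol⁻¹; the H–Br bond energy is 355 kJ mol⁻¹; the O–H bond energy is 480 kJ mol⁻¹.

Bonds broken (reactants):
  C–C: 2 × 351 = 702
  C–H: 12 × 419 = 5028
  O=O: 7 × 516 = 3612
  Σ(broken) = 9342 kJ
Bonds formed (products):
  C=O: 8 × 771 = 6168
  O–H: 12 × 480 = 5760
  Σ(formed) = 11928 kJ
ΔH = Σ(broken) − Σ(formed) = 9342 − 11928 = −2586 kJ

ΔH ≈ −2586 kJ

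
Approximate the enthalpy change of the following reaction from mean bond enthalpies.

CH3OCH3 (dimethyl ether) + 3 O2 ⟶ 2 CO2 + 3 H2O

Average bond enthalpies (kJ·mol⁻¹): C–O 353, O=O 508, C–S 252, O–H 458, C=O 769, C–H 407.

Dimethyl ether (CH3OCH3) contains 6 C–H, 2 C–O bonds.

ΔH ≈ −1152 kJ

Bonds broken (reactants):
  C–H: 6 × 407 = 2442
  C–O: 2 × 353 = 706
  O=O: 3 × 508 = 1524
  Σ(broken) = 4672 kJ
Bonds formed (products):
  C=O: 4 × 769 = 3076
  O–H: 6 × 458 = 2748
  Σ(formed) = 5824 kJ
ΔH = Σ(broken) − Σ(formed) = 4672 − 5824 = −1152 kJ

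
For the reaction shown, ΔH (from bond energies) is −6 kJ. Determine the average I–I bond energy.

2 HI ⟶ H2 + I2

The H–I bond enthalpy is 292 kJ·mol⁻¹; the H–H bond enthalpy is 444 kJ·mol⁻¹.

Let D be the I–I bond energy.
Σ(broken) = 2×292 = 584
Σ(formed) = 1×444 + 1×D = 444 + D
ΔH = Σ(broken) − Σ(formed) = (584) − (444 + D) = +140 − D
Setting this equal to −6 kJ gives D = 146 kJ/mol.

D(I–I) ≈ 146 kJ/mol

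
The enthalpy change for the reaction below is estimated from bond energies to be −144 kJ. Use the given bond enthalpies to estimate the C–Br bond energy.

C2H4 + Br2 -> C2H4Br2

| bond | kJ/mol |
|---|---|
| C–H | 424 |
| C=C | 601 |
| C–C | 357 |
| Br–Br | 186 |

Let D be the C–Br bond energy.
Σ(broken) = 1×186 + 4×424 + 1×601 = 2483
Σ(formed) = 2×D + 1×357 + 4×424 = 2053 + 2D
ΔH = Σ(broken) − Σ(formed) = (2483) − (2053 + 2D) = +430 − 2D
Setting this equal to −144 kJ gives 2D = 574, so D = 287 kJ/mol.

D(C–Br) ≈ 287 kJ/mol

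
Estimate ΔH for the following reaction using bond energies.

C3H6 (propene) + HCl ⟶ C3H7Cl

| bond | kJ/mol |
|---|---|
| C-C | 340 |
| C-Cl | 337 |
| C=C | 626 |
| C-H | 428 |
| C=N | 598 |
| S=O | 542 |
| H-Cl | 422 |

Bonds broken (reactants):
  C-C: 1 × 340 = 340
  C-H: 6 × 428 = 2568
  C=C: 1 × 626 = 626
  H-Cl: 1 × 422 = 422
  Σ(broken) = 3956 kJ
Bonds formed (products):
  C-C: 2 × 340 = 680
  C-Cl: 1 × 337 = 337
  C-H: 7 × 428 = 2996
  Σ(formed) = 4013 kJ
ΔH = Σ(broken) − Σ(formed) = 3956 − 4013 = −57 kJ

ΔH ≈ −57 kJ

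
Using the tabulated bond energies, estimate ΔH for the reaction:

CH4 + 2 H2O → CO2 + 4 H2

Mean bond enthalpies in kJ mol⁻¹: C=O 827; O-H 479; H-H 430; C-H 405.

Bonds broken (reactants):
  C-H: 4 × 405 = 1620
  O-H: 4 × 479 = 1916
  Σ(broken) = 3536 kJ
Bonds formed (products):
  C=O: 2 × 827 = 1654
  H-H: 4 × 430 = 1720
  Σ(formed) = 3374 kJ
ΔH = Σ(broken) − Σ(formed) = 3536 − 3374 = +162 kJ

ΔH ≈ +162 kJ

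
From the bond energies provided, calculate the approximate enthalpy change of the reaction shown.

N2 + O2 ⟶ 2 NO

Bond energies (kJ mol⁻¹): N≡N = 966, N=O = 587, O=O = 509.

Bonds broken (reactants):
  N≡N: 1 × 966 = 966
  O=O: 1 × 509 = 509
  Σ(broken) = 1475 kJ
Bonds formed (products):
  N=O: 2 × 587 = 1174
  Σ(formed) = 1174 kJ
ΔH = Σ(broken) − Σ(formed) = 1475 − 1174 = +301 kJ

ΔH ≈ +301 kJ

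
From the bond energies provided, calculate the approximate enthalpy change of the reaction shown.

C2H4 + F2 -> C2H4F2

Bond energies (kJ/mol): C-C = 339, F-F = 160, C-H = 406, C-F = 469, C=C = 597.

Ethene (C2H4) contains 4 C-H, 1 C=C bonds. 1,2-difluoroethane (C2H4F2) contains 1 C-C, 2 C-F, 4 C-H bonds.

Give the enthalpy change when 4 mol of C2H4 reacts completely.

ΔH = −2080 kJ

Bonds broken (reactants):
  C-H: 4 × 406 = 1624
  C=C: 1 × 597 = 597
  F-F: 1 × 160 = 160
  Σ(broken) = 2381 kJ
Bonds formed (products):
  C-C: 1 × 339 = 339
  C-F: 2 × 469 = 938
  C-H: 4 × 406 = 1624
  Σ(formed) = 2901 kJ
ΔH = Σ(broken) − Σ(formed) = 2381 − 2901 = −520 kJ
For 4× the reaction as written: 4 × (−520) = −2080 kJ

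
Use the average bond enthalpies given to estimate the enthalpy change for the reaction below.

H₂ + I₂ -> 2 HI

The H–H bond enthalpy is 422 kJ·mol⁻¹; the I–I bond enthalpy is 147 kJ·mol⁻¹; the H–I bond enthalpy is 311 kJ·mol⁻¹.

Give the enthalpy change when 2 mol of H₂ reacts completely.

Bonds broken (reactants):
  H–H: 1 × 422 = 422
  I–I: 1 × 147 = 147
  Σ(broken) = 569 kJ
Bonds formed (products):
  H–I: 2 × 311 = 622
  Σ(formed) = 622 kJ
ΔH = Σ(broken) − Σ(formed) = 569 − 622 = −53 kJ
For 2× the reaction as written: 2 × (−53) = −106 kJ

ΔH = −106 kJ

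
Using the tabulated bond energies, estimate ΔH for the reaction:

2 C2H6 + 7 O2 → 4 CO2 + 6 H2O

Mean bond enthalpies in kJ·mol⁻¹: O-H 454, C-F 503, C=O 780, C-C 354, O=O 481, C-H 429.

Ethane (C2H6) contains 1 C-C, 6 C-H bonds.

ΔH ≈ −2465 kJ

Bonds broken (reactants):
  C-C: 2 × 354 = 708
  C-H: 12 × 429 = 5148
  O=O: 7 × 481 = 3367
  Σ(broken) = 9223 kJ
Bonds formed (products):
  C=O: 8 × 780 = 6240
  O-H: 12 × 454 = 5448
  Σ(formed) = 11688 kJ
ΔH = Σ(broken) − Σ(formed) = 9223 − 11688 = −2465 kJ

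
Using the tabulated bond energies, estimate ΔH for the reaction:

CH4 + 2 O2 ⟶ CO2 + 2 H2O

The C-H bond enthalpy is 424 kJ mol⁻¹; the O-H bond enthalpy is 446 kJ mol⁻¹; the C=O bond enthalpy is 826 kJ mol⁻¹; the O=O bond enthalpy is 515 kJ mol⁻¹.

ΔH ≈ −710 kJ

Bonds broken (reactants):
  C-H: 4 × 424 = 1696
  O=O: 2 × 515 = 1030
  Σ(broken) = 2726 kJ
Bonds formed (products):
  C=O: 2 × 826 = 1652
  O-H: 4 × 446 = 1784
  Σ(formed) = 3436 kJ
ΔH = Σ(broken) − Σ(formed) = 2726 − 3436 = −710 kJ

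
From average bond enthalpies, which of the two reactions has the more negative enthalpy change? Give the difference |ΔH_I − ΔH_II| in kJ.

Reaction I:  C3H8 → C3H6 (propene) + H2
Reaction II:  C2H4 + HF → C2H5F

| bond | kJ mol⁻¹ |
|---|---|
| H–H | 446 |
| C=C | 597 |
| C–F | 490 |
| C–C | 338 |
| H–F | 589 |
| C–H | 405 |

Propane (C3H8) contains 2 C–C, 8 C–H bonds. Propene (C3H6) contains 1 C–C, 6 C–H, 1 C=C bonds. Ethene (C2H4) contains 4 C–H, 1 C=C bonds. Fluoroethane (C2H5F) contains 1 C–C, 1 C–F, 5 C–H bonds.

Reaction I:
  Bonds broken (reactants):
    C–C: 2 × 338 = 676
    C–H: 8 × 405 = 3240
    Σ(broken) = 3916 kJ
  Bonds formed (products):
    C–C: 1 × 338 = 338
    C–H: 6 × 405 = 2430
    C=C: 1 × 597 = 597
    H–H: 1 × 446 = 446
    Σ(formed) = 3811 kJ
  ΔH_I = 3916 − 3811 = +105 kJ
Reaction II:
  Bonds broken (reactants):
    C–H: 4 × 405 = 1620
    C=C: 1 × 597 = 597
    H–F: 1 × 589 = 589
    Σ(broken) = 2806 kJ
  Bonds formed (products):
    C–C: 1 × 338 = 338
    C–F: 1 × 490 = 490
    C–H: 5 × 405 = 2025
    Σ(formed) = 2853 kJ
  ΔH_II = 2806 − 2853 = −47 kJ
ΔH_I − ΔH_II = +152 kJ, so reaction II has the more negative ΔH; |ΔH_I − ΔH_II| = 152 kJ.

Reaction II, by 152 kJ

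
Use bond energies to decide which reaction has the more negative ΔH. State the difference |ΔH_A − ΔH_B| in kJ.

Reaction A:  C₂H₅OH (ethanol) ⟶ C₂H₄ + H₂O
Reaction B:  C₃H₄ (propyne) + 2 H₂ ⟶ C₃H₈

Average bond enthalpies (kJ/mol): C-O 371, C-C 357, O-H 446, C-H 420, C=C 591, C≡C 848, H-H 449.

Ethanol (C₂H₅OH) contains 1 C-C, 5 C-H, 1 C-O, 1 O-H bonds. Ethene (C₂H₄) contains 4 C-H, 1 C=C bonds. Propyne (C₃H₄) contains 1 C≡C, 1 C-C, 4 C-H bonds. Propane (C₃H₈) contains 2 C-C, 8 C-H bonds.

Reaction A:
  Bonds broken (reactants):
    C-C: 1 × 357 = 357
    C-H: 5 × 420 = 2100
    C-O: 1 × 371 = 371
    O-H: 1 × 446 = 446
    Σ(broken) = 3274 kJ
  Bonds formed (products):
    C-H: 4 × 420 = 1680
    C=C: 1 × 591 = 591
    O-H: 2 × 446 = 892
    Σ(formed) = 3163 kJ
  ΔH_A = 3274 − 3163 = +111 kJ
Reaction B:
  Bonds broken (reactants):
    C≡C: 1 × 848 = 848
    C-C: 1 × 357 = 357
    C-H: 4 × 420 = 1680
    H-H: 2 × 449 = 898
    Σ(broken) = 3783 kJ
  Bonds formed (products):
    C-C: 2 × 357 = 714
    C-H: 8 × 420 = 3360
    Σ(formed) = 4074 kJ
  ΔH_B = 3783 − 4074 = −291 kJ
ΔH_A − ΔH_B = +402 kJ, so reaction B has the more negative ΔH; |ΔH_A − ΔH_B| = 402 kJ.

Reaction B, by 402 kJ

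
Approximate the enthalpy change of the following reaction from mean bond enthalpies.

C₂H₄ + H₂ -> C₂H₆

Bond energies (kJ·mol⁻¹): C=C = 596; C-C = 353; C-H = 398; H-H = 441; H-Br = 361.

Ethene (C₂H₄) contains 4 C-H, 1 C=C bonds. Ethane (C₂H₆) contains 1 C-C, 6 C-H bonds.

Bonds broken (reactants):
  C-H: 4 × 398 = 1592
  C=C: 1 × 596 = 596
  H-H: 1 × 441 = 441
  Σ(broken) = 2629 kJ
Bonds formed (products):
  C-C: 1 × 353 = 353
  C-H: 6 × 398 = 2388
  Σ(formed) = 2741 kJ
ΔH = Σ(broken) − Σ(formed) = 2629 − 2741 = −112 kJ

ΔH ≈ −112 kJ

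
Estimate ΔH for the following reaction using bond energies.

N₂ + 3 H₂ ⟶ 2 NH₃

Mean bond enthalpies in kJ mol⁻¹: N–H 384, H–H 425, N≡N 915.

Bonds broken (reactants):
  H–H: 3 × 425 = 1275
  N≡N: 1 × 915 = 915
  Σ(broken) = 2190 kJ
Bonds formed (products):
  N–H: 6 × 384 = 2304
  Σ(formed) = 2304 kJ
ΔH = Σ(broken) − Σ(formed) = 2190 − 2304 = −114 kJ

ΔH ≈ −114 kJ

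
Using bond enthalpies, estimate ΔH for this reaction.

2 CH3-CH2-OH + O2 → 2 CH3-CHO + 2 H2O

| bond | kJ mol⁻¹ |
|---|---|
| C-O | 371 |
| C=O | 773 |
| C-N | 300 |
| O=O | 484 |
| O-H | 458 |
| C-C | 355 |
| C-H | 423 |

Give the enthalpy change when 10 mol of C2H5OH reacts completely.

ΔH = −1950 kJ

Bonds broken (reactants):
  C-C: 2 × 355 = 710
  C-H: 10 × 423 = 4230
  C-O: 2 × 371 = 742
  O-H: 2 × 458 = 916
  O=O: 1 × 484 = 484
  Σ(broken) = 7082 kJ
Bonds formed (products):
  C-C: 2 × 355 = 710
  C-H: 8 × 423 = 3384
  C=O: 2 × 773 = 1546
  O-H: 4 × 458 = 1832
  Σ(formed) = 7472 kJ
ΔH = Σ(broken) − Σ(formed) = 7082 − 7472 = −390 kJ
For 5× the reaction as written: 5 × (−390) = −1950 kJ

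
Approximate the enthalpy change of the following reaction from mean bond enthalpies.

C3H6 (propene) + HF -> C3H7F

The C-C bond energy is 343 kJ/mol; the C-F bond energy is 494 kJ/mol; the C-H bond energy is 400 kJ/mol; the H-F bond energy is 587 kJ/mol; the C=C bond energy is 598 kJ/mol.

Bonds broken (reactants):
  C-C: 1 × 343 = 343
  C-H: 6 × 400 = 2400
  C=C: 1 × 598 = 598
  H-F: 1 × 587 = 587
  Σ(broken) = 3928 kJ
Bonds formed (products):
  C-C: 2 × 343 = 686
  C-F: 1 × 494 = 494
  C-H: 7 × 400 = 2800
  Σ(formed) = 3980 kJ
ΔH = Σ(broken) − Σ(formed) = 3928 − 3980 = −52 kJ

ΔH ≈ −52 kJ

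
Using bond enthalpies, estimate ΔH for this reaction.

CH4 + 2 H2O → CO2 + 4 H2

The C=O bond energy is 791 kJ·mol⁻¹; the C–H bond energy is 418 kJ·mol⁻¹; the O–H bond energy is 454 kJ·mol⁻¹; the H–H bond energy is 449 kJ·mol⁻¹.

ΔH ≈ +110 kJ

Bonds broken (reactants):
  C–H: 4 × 418 = 1672
  O–H: 4 × 454 = 1816
  Σ(broken) = 3488 kJ
Bonds formed (products):
  C=O: 2 × 791 = 1582
  H–H: 4 × 449 = 1796
  Σ(formed) = 3378 kJ
ΔH = Σ(broken) − Σ(formed) = 3488 − 3378 = +110 kJ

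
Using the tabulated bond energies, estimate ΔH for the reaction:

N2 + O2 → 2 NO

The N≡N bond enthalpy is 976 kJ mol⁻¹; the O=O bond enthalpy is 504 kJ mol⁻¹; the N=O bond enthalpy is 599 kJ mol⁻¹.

ΔH ≈ +282 kJ

Bonds broken (reactants):
  N≡N: 1 × 976 = 976
  O=O: 1 × 504 = 504
  Σ(broken) = 1480 kJ
Bonds formed (products):
  N=O: 2 × 599 = 1198
  Σ(formed) = 1198 kJ
ΔH = Σ(broken) − Σ(formed) = 1480 − 1198 = +282 kJ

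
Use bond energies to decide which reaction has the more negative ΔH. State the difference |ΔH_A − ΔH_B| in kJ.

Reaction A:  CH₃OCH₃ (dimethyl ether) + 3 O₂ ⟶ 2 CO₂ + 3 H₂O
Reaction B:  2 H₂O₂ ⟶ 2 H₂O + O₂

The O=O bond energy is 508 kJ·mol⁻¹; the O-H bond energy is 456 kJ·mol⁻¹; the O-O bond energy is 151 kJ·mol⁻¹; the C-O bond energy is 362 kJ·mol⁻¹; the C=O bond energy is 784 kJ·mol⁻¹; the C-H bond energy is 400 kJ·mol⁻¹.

Reaction A, by 1018 kJ

Reaction A:
  Bonds broken (reactants):
    C-H: 6 × 400 = 2400
    C-O: 2 × 362 = 724
    O=O: 3 × 508 = 1524
    Σ(broken) = 4648 kJ
  Bonds formed (products):
    C=O: 4 × 784 = 3136
    O-H: 6 × 456 = 2736
    Σ(formed) = 5872 kJ
  ΔH_A = 4648 − 5872 = −1224 kJ
Reaction B:
  Bonds broken (reactants):
    O-H: 4 × 456 = 1824
    O-O: 2 × 151 = 302
    Σ(broken) = 2126 kJ
  Bonds formed (products):
    O-H: 4 × 456 = 1824
    O=O: 1 × 508 = 508
    Σ(formed) = 2332 kJ
  ΔH_B = 2126 − 2332 = −206 kJ
ΔH_A − ΔH_B = −1018 kJ, so reaction A has the more negative ΔH; |ΔH_A − ΔH_B| = 1018 kJ.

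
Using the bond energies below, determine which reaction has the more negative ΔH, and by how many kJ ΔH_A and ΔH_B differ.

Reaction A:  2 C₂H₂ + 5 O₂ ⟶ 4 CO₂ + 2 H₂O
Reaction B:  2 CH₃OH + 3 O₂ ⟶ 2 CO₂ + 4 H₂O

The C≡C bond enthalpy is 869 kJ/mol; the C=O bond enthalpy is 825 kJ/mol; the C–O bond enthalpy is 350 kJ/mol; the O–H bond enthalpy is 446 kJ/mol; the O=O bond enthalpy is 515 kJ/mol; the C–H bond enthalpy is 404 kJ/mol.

Reaction A, by 1148 kJ

Reaction A:
  Bonds broken (reactants):
    C≡C: 2 × 869 = 1738
    C–H: 4 × 404 = 1616
    O=O: 5 × 515 = 2575
    Σ(broken) = 5929 kJ
  Bonds formed (products):
    C=O: 8 × 825 = 6600
    O–H: 4 × 446 = 1784
    Σ(formed) = 8384 kJ
  ΔH_A = 5929 − 8384 = −2455 kJ
Reaction B:
  Bonds broken (reactants):
    C–H: 6 × 404 = 2424
    C–O: 2 × 350 = 700
    O–H: 2 × 446 = 892
    O=O: 3 × 515 = 1545
    Σ(broken) = 5561 kJ
  Bonds formed (products):
    C=O: 4 × 825 = 3300
    O–H: 8 × 446 = 3568
    Σ(formed) = 6868 kJ
  ΔH_B = 5561 − 6868 = −1307 kJ
ΔH_A − ΔH_B = −1148 kJ, so reaction A has the more negative ΔH; |ΔH_A − ΔH_B| = 1148 kJ.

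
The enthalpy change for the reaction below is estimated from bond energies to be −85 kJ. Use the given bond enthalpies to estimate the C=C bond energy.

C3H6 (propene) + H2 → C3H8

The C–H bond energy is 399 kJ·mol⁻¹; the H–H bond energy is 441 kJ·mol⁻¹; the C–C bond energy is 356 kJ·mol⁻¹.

Let D be the C=C bond energy.
Σ(broken) = 1×356 + 6×399 + 1×D + 1×441 = 3191 + D
Σ(formed) = 2×356 + 8×399 = 3904
ΔH = Σ(broken) − Σ(formed) = (3191 + D) − (3904) = −713 + D
Setting this equal to −85 kJ gives D = 628 kJ/mol.

D(C=C) ≈ 628 kJ/mol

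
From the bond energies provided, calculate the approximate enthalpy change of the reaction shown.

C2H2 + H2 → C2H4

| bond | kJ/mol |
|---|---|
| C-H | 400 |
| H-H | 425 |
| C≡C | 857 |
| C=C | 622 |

Bonds broken (reactants):
  C≡C: 1 × 857 = 857
  C-H: 2 × 400 = 800
  H-H: 1 × 425 = 425
  Σ(broken) = 2082 kJ
Bonds formed (products):
  C-H: 4 × 400 = 1600
  C=C: 1 × 622 = 622
  Σ(formed) = 2222 kJ
ΔH = Σ(broken) − Σ(formed) = 2082 − 2222 = −140 kJ

ΔH ≈ −140 kJ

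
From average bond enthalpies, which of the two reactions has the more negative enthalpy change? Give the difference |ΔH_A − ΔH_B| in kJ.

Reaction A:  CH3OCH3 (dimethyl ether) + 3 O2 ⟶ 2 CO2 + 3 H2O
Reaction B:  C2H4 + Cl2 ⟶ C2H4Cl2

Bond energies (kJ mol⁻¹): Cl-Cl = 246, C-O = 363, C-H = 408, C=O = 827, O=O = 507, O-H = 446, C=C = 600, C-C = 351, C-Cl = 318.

Reaction A:
  Bonds broken (reactants):
    C-H: 6 × 408 = 2448
    C-O: 2 × 363 = 726
    O=O: 3 × 507 = 1521
    Σ(broken) = 4695 kJ
  Bonds formed (products):
    C=O: 4 × 827 = 3308
    O-H: 6 × 446 = 2676
    Σ(formed) = 5984 kJ
  ΔH_A = 4695 − 5984 = −1289 kJ
Reaction B:
  Bonds broken (reactants):
    C-H: 4 × 408 = 1632
    C=C: 1 × 600 = 600
    Cl-Cl: 1 × 246 = 246
    Σ(broken) = 2478 kJ
  Bonds formed (products):
    C-C: 1 × 351 = 351
    C-Cl: 2 × 318 = 636
    C-H: 4 × 408 = 1632
    Σ(formed) = 2619 kJ
  ΔH_B = 2478 − 2619 = −141 kJ
ΔH_A − ΔH_B = −1148 kJ, so reaction A has the more negative ΔH; |ΔH_A − ΔH_B| = 1148 kJ.

Reaction A, by 1148 kJ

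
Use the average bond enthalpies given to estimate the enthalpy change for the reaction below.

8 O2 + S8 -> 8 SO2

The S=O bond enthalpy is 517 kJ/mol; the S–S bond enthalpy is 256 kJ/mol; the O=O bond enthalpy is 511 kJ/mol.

ΔH ≈ −2136 kJ

Bonds broken (reactants):
  O=O: 8 × 511 = 4088
  S–S: 8 × 256 = 2048
  Σ(broken) = 6136 kJ
Bonds formed (products):
  S=O: 16 × 517 = 8272
  Σ(formed) = 8272 kJ
ΔH = Σ(broken) − Σ(formed) = 6136 − 8272 = −2136 kJ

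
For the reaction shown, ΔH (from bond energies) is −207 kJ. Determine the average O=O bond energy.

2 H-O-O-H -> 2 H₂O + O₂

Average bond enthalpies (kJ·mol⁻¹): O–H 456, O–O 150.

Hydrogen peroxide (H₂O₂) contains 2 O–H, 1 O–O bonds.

D(O=O) ≈ 507 kJ/mol

Let D be the O=O bond energy.
Σ(broken) = 4×456 + 2×150 = 2124
Σ(formed) = 4×456 + 1×D = 1824 + D
ΔH = Σ(broken) − Σ(formed) = (2124) − (1824 + D) = +300 − D
Setting this equal to −207 kJ gives D = 507 kJ/mol.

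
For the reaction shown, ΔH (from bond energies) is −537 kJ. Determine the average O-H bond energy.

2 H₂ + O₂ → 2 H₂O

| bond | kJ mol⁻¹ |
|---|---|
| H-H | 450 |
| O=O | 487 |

D(O-H) ≈ 481 kJ/mol

Let D be the O-H bond energy.
Σ(broken) = 2×450 + 1×487 = 1387
Σ(formed) = 4×D = 4D
ΔH = Σ(broken) − Σ(formed) = (1387) − (4D) = +1387 − 4D
Setting this equal to −537 kJ gives 4D = 1924, so D = 481 kJ/mol.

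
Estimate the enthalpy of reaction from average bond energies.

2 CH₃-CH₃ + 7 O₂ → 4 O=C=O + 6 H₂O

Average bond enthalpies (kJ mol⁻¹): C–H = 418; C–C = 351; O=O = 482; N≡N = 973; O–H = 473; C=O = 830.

Bonds broken (reactants):
  C–C: 2 × 351 = 702
  C–H: 12 × 418 = 5016
  O=O: 7 × 482 = 3374
  Σ(broken) = 9092 kJ
Bonds formed (products):
  C=O: 8 × 830 = 6640
  O–H: 12 × 473 = 5676
  Σ(formed) = 12316 kJ
ΔH = Σ(broken) − Σ(formed) = 9092 − 12316 = −3224 kJ

ΔH ≈ −3224 kJ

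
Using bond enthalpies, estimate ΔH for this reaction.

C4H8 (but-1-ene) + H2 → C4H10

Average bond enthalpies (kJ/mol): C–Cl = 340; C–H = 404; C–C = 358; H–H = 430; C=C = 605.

Bonds broken (reactants):
  C–C: 2 × 358 = 716
  C–H: 8 × 404 = 3232
  C=C: 1 × 605 = 605
  H–H: 1 × 430 = 430
  Σ(broken) = 4983 kJ
Bonds formed (products):
  C–C: 3 × 358 = 1074
  C–H: 10 × 404 = 4040
  Σ(formed) = 5114 kJ
ΔH = Σ(broken) − Σ(formed) = 4983 − 5114 = −131 kJ

ΔH ≈ −131 kJ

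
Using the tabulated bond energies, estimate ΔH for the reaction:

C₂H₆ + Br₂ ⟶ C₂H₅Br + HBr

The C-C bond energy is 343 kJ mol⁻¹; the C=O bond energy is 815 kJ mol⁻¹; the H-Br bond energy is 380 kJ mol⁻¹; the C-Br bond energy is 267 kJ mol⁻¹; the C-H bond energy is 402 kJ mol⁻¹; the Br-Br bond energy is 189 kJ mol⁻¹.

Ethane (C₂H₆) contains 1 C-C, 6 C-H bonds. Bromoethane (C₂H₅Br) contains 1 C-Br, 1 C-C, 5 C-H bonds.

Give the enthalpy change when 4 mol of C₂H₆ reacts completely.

Bonds broken (reactants):
  Br-Br: 1 × 189 = 189
  C-C: 1 × 343 = 343
  C-H: 6 × 402 = 2412
  Σ(broken) = 2944 kJ
Bonds formed (products):
  C-Br: 1 × 267 = 267
  C-C: 1 × 343 = 343
  C-H: 5 × 402 = 2010
  H-Br: 1 × 380 = 380
  Σ(formed) = 3000 kJ
ΔH = Σ(broken) − Σ(formed) = 2944 − 3000 = −56 kJ
For 4× the reaction as written: 4 × (−56) = −224 kJ

ΔH = −224 kJ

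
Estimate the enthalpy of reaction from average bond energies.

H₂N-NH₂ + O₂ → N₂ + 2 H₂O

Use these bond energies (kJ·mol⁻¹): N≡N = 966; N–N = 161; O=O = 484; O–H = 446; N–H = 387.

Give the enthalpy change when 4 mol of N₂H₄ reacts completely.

Bonds broken (reactants):
  N–H: 4 × 387 = 1548
  N–N: 1 × 161 = 161
  O=O: 1 × 484 = 484
  Σ(broken) = 2193 kJ
Bonds formed (products):
  N≡N: 1 × 966 = 966
  O–H: 4 × 446 = 1784
  Σ(formed) = 2750 kJ
ΔH = Σ(broken) − Σ(formed) = 2193 − 2750 = −557 kJ
For 4× the reaction as written: 4 × (−557) = −2228 kJ

ΔH = −2228 kJ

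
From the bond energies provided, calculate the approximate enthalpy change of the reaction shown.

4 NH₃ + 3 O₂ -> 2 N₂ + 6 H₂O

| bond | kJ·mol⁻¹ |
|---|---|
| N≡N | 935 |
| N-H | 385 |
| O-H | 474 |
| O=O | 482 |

ΔH ≈ −1492 kJ

Bonds broken (reactants):
  N-H: 12 × 385 = 4620
  O=O: 3 × 482 = 1446
  Σ(broken) = 6066 kJ
Bonds formed (products):
  N≡N: 2 × 935 = 1870
  O-H: 12 × 474 = 5688
  Σ(formed) = 7558 kJ
ΔH = Σ(broken) − Σ(formed) = 6066 − 7558 = −1492 kJ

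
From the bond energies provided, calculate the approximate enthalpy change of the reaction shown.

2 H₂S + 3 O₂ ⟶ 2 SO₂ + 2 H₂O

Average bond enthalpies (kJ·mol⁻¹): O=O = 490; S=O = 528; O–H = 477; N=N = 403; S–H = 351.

Bonds broken (reactants):
  O=O: 3 × 490 = 1470
  S–H: 4 × 351 = 1404
  Σ(broken) = 2874 kJ
Bonds formed (products):
  O–H: 4 × 477 = 1908
  S=O: 4 × 528 = 2112
  Σ(formed) = 4020 kJ
ΔH = Σ(broken) − Σ(formed) = 2874 − 4020 = −1146 kJ

ΔH ≈ −1146 kJ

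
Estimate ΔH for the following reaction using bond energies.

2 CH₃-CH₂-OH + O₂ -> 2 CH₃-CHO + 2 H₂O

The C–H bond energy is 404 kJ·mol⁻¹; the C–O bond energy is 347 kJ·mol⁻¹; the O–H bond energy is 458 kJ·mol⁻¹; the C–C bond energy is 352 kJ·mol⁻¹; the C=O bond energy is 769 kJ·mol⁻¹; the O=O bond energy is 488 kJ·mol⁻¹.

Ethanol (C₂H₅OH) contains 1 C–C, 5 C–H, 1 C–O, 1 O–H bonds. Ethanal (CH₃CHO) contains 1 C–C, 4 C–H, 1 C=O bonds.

Bonds broken (reactants):
  C–C: 2 × 352 = 704
  C–H: 10 × 404 = 4040
  C–O: 2 × 347 = 694
  O–H: 2 × 458 = 916
  O=O: 1 × 488 = 488
  Σ(broken) = 6842 kJ
Bonds formed (products):
  C–C: 2 × 352 = 704
  C–H: 8 × 404 = 3232
  C=O: 2 × 769 = 1538
  O–H: 4 × 458 = 1832
  Σ(formed) = 7306 kJ
ΔH = Σ(broken) − Σ(formed) = 6842 − 7306 = −464 kJ

ΔH ≈ −464 kJ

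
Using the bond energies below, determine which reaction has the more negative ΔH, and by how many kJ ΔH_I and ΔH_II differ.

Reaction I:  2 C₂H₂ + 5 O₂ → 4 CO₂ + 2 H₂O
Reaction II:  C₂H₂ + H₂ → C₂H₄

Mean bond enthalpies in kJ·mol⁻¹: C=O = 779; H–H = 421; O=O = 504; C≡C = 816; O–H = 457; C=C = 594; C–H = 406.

Reaction I, by 2115 kJ

Reaction I:
  Bonds broken (reactants):
    C≡C: 2 × 816 = 1632
    C–H: 4 × 406 = 1624
    O=O: 5 × 504 = 2520
    Σ(broken) = 5776 kJ
  Bonds formed (products):
    C=O: 8 × 779 = 6232
    O–H: 4 × 457 = 1828
    Σ(formed) = 8060 kJ
  ΔH_I = 5776 − 8060 = −2284 kJ
Reaction II:
  Bonds broken (reactants):
    C≡C: 1 × 816 = 816
    C–H: 2 × 406 = 812
    H–H: 1 × 421 = 421
    Σ(broken) = 2049 kJ
  Bonds formed (products):
    C–H: 4 × 406 = 1624
    C=C: 1 × 594 = 594
    Σ(formed) = 2218 kJ
  ΔH_II = 2049 − 2218 = −169 kJ
ΔH_I − ΔH_II = −2115 kJ, so reaction I has the more negative ΔH; |ΔH_I − ΔH_II| = 2115 kJ.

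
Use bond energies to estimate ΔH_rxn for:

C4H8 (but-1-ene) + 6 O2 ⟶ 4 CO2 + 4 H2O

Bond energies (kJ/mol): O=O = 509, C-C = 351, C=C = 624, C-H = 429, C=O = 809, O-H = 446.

Bonds broken (reactants):
  C-C: 2 × 351 = 702
  C-H: 8 × 429 = 3432
  C=C: 1 × 624 = 624
  O=O: 6 × 509 = 3054
  Σ(broken) = 7812 kJ
Bonds formed (products):
  C=O: 8 × 809 = 6472
  O-H: 8 × 446 = 3568
  Σ(formed) = 10040 kJ
ΔH = Σ(broken) − Σ(formed) = 7812 − 10040 = −2228 kJ

ΔH ≈ −2228 kJ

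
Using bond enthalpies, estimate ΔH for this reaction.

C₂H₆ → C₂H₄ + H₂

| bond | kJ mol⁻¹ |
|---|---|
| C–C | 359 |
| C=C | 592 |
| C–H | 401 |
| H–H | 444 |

Bonds broken (reactants):
  C–C: 1 × 359 = 359
  C–H: 6 × 401 = 2406
  Σ(broken) = 2765 kJ
Bonds formed (products):
  C–H: 4 × 401 = 1604
  C=C: 1 × 592 = 592
  H–H: 1 × 444 = 444
  Σ(formed) = 2640 kJ
ΔH = Σ(broken) − Σ(formed) = 2765 − 2640 = +125 kJ

ΔH ≈ +125 kJ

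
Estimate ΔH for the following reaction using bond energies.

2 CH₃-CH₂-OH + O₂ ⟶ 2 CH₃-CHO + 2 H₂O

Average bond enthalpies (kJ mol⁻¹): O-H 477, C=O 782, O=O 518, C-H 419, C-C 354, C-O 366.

Bonds broken (reactants):
  C-C: 2 × 354 = 708
  C-H: 10 × 419 = 4190
  C-O: 2 × 366 = 732
  O-H: 2 × 477 = 954
  O=O: 1 × 518 = 518
  Σ(broken) = 7102 kJ
Bonds formed (products):
  C-C: 2 × 354 = 708
  C-H: 8 × 419 = 3352
  C=O: 2 × 782 = 1564
  O-H: 4 × 477 = 1908
  Σ(formed) = 7532 kJ
ΔH = Σ(broken) − Σ(formed) = 7102 − 7532 = −430 kJ

ΔH ≈ −430 kJ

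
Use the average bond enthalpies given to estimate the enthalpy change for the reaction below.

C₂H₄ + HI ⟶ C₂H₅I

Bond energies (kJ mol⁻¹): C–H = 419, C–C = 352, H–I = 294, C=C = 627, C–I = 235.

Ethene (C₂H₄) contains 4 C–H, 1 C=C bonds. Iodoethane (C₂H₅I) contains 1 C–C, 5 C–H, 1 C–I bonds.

Bonds broken (reactants):
  C–H: 4 × 419 = 1676
  C=C: 1 × 627 = 627
  H–I: 1 × 294 = 294
  Σ(broken) = 2597 kJ
Bonds formed (products):
  C–C: 1 × 352 = 352
  C–H: 5 × 419 = 2095
  C–I: 1 × 235 = 235
  Σ(formed) = 2682 kJ
ΔH = Σ(broken) − Σ(formed) = 2597 − 2682 = −85 kJ

ΔH ≈ −85 kJ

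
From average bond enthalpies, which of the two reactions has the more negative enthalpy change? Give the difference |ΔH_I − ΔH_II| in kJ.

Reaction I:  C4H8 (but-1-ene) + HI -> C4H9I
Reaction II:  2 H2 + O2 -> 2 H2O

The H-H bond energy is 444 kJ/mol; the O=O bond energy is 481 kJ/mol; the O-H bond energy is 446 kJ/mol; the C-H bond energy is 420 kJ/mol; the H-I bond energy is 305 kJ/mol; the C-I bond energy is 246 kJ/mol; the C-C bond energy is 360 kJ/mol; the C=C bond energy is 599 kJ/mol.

Reaction I:
  Bonds broken (reactants):
    C-C: 2 × 360 = 720
    C-H: 8 × 420 = 3360
    C=C: 1 × 599 = 599
    H-I: 1 × 305 = 305
    Σ(broken) = 4984 kJ
  Bonds formed (products):
    C-C: 3 × 360 = 1080
    C-H: 9 × 420 = 3780
    C-I: 1 × 246 = 246
    Σ(formed) = 5106 kJ
  ΔH_I = 4984 − 5106 = −122 kJ
Reaction II:
  Bonds broken (reactants):
    H-H: 2 × 444 = 888
    O=O: 1 × 481 = 481
    Σ(broken) = 1369 kJ
  Bonds formed (products):
    O-H: 4 × 446 = 1784
    Σ(formed) = 1784 kJ
  ΔH_II = 1369 − 1784 = −415 kJ
ΔH_I − ΔH_II = +293 kJ, so reaction II has the more negative ΔH; |ΔH_I − ΔH_II| = 293 kJ.

Reaction II, by 293 kJ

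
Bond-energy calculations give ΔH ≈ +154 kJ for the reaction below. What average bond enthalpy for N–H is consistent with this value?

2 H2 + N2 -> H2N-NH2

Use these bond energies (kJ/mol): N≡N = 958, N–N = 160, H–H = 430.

Let D be the N–H bond energy.
Σ(broken) = 2×430 + 1×958 = 1818
Σ(formed) = 4×D + 1×160 = 160 + 4D
ΔH = Σ(broken) − Σ(formed) = (1818) − (160 + 4D) = +1658 − 4D
Setting this equal to +154 kJ gives 4D = 1504, so D = 376 kJ/mol.

D(N–H) ≈ 376 kJ/mol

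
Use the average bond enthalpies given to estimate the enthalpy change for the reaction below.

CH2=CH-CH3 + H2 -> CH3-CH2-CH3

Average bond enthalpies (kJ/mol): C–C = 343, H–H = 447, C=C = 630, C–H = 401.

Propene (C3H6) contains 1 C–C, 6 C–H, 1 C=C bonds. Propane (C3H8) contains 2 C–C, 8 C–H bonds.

ΔH ≈ −68 kJ

Bonds broken (reactants):
  C–C: 1 × 343 = 343
  C–H: 6 × 401 = 2406
  C=C: 1 × 630 = 630
  H–H: 1 × 447 = 447
  Σ(broken) = 3826 kJ
Bonds formed (products):
  C–C: 2 × 343 = 686
  C–H: 8 × 401 = 3208
  Σ(formed) = 3894 kJ
ΔH = Σ(broken) − Σ(formed) = 3826 − 3894 = −68 kJ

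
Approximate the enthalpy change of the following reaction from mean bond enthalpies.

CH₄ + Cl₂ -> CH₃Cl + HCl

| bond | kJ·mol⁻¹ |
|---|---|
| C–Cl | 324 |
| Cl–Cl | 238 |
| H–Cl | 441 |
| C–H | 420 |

Bonds broken (reactants):
  C–H: 4 × 420 = 1680
  Cl–Cl: 1 × 238 = 238
  Σ(broken) = 1918 kJ
Bonds formed (products):
  C–Cl: 1 × 324 = 324
  C–H: 3 × 420 = 1260
  H–Cl: 1 × 441 = 441
  Σ(formed) = 2025 kJ
ΔH = Σ(broken) − Σ(formed) = 1918 − 2025 = −107 kJ

ΔH ≈ −107 kJ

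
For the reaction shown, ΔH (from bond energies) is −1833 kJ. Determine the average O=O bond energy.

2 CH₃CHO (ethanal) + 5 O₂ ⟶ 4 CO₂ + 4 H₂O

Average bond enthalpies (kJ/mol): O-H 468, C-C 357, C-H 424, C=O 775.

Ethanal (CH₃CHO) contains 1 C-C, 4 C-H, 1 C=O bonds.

Let D be the O=O bond energy.
Σ(broken) = 2×357 + 8×424 + 2×775 + 5×D = 5656 + 5D
Σ(formed) = 8×775 + 8×468 = 9944
ΔH = Σ(broken) − Σ(formed) = (5656 + 5D) − (9944) = −4288 + 5D
Setting this equal to −1833 kJ gives 5D = 2455, so D = 491 kJ/mol.

D(O=O) ≈ 491 kJ/mol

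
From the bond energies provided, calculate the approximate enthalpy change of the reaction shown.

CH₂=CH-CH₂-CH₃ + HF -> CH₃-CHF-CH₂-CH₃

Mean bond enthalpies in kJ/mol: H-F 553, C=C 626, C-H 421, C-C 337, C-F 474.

Bonds broken (reactants):
  C-C: 2 × 337 = 674
  C-H: 8 × 421 = 3368
  C=C: 1 × 626 = 626
  H-F: 1 × 553 = 553
  Σ(broken) = 5221 kJ
Bonds formed (products):
  C-C: 3 × 337 = 1011
  C-F: 1 × 474 = 474
  C-H: 9 × 421 = 3789
  Σ(formed) = 5274 kJ
ΔH = Σ(broken) − Σ(formed) = 5221 − 5274 = −53 kJ

ΔH ≈ −53 kJ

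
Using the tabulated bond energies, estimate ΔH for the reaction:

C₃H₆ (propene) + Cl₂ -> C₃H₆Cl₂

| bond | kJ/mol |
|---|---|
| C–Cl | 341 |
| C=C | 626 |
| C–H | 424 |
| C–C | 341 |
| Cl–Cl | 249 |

Bonds broken (reactants):
  C–C: 1 × 341 = 341
  C–H: 6 × 424 = 2544
  C=C: 1 × 626 = 626
  Cl–Cl: 1 × 249 = 249
  Σ(broken) = 3760 kJ
Bonds formed (products):
  C–C: 2 × 341 = 682
  C–Cl: 2 × 341 = 682
  C–H: 6 × 424 = 2544
  Σ(formed) = 3908 kJ
ΔH = Σ(broken) − Σ(formed) = 3760 − 3908 = −148 kJ

ΔH ≈ −148 kJ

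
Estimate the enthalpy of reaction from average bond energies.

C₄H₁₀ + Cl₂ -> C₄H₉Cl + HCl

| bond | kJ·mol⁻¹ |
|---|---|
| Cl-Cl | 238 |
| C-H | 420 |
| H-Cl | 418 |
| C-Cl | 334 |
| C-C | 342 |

ΔH ≈ −94 kJ

Bonds broken (reactants):
  C-C: 3 × 342 = 1026
  C-H: 10 × 420 = 4200
  Cl-Cl: 1 × 238 = 238
  Σ(broken) = 5464 kJ
Bonds formed (products):
  C-C: 3 × 342 = 1026
  C-Cl: 1 × 334 = 334
  C-H: 9 × 420 = 3780
  H-Cl: 1 × 418 = 418
  Σ(formed) = 5558 kJ
ΔH = Σ(broken) − Σ(formed) = 5464 − 5558 = −94 kJ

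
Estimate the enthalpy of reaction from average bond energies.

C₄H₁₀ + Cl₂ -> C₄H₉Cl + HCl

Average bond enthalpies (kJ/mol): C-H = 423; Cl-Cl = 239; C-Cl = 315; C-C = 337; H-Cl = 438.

ΔH ≈ −91 kJ

Bonds broken (reactants):
  C-C: 3 × 337 = 1011
  C-H: 10 × 423 = 4230
  Cl-Cl: 1 × 239 = 239
  Σ(broken) = 5480 kJ
Bonds formed (products):
  C-C: 3 × 337 = 1011
  C-Cl: 1 × 315 = 315
  C-H: 9 × 423 = 3807
  H-Cl: 1 × 438 = 438
  Σ(formed) = 5571 kJ
ΔH = Σ(broken) − Σ(formed) = 5480 − 5571 = −91 kJ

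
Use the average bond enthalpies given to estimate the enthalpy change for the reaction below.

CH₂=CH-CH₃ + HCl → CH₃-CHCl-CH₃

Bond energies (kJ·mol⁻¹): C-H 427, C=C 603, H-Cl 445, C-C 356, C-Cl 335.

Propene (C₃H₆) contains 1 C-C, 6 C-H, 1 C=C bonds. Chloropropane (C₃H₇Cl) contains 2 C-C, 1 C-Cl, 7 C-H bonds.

Bonds broken (reactants):
  C-C: 1 × 356 = 356
  C-H: 6 × 427 = 2562
  C=C: 1 × 603 = 603
  H-Cl: 1 × 445 = 445
  Σ(broken) = 3966 kJ
Bonds formed (products):
  C-C: 2 × 356 = 712
  C-Cl: 1 × 335 = 335
  C-H: 7 × 427 = 2989
  Σ(formed) = 4036 kJ
ΔH = Σ(broken) − Σ(formed) = 3966 − 4036 = −70 kJ

ΔH ≈ −70 kJ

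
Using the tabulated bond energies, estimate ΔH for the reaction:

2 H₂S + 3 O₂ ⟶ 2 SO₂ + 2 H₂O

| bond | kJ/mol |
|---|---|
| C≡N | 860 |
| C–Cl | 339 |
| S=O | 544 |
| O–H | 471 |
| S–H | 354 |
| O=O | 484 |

Bonds broken (reactants):
  O=O: 3 × 484 = 1452
  S–H: 4 × 354 = 1416
  Σ(broken) = 2868 kJ
Bonds formed (products):
  O–H: 4 × 471 = 1884
  S=O: 4 × 544 = 2176
  Σ(formed) = 4060 kJ
ΔH = Σ(broken) − Σ(formed) = 2868 − 4060 = −1192 kJ

ΔH ≈ −1192 kJ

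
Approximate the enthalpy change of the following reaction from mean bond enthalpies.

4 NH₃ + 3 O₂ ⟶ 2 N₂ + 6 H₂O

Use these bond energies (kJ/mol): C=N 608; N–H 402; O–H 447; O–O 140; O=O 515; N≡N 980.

ΔH ≈ −955 kJ

Bonds broken (reactants):
  N–H: 12 × 402 = 4824
  O=O: 3 × 515 = 1545
  Σ(broken) = 6369 kJ
Bonds formed (products):
  N≡N: 2 × 980 = 1960
  O–H: 12 × 447 = 5364
  Σ(formed) = 7324 kJ
ΔH = Σ(broken) − Σ(formed) = 6369 − 7324 = −955 kJ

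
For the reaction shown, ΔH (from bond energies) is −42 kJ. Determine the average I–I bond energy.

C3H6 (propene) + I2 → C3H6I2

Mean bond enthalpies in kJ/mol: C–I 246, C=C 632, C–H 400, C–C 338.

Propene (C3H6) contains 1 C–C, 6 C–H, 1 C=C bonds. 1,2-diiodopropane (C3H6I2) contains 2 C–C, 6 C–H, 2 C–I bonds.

Let D be the I–I bond energy.
Σ(broken) = 1×338 + 6×400 + 1×632 + 1×D = 3370 + D
Σ(formed) = 2×338 + 6×400 + 2×246 = 3568
ΔH = Σ(broken) − Σ(formed) = (3370 + D) − (3568) = −198 + D
Setting this equal to −42 kJ gives D = 156 kJ/mol.

D(I–I) ≈ 156 kJ/mol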